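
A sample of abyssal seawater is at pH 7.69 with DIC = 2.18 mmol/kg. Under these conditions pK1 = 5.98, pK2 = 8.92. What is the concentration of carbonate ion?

α₂ = 1 / (1 + [H⁺]/K2 + [H⁺]²/(K1K2)) = 1 / (1 + 10^+1.23 + 10^-0.48)
   = 1 / (1 + 16.982 + 0.33113) = 1/18.314 = 0.05460
[CO3²⁻] = α₂ × DIC = 0.05460 × 2.18 = 0.119 mmol/kg

[CO3²⁻] = 0.119 mmol/kg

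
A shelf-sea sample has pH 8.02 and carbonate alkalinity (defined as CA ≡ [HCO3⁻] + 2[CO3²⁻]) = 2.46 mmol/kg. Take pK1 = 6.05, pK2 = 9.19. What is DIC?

CA = [HCO3⁻] + 2[CO3²⁻] = (α₁ + 2α₂)·DIC
At pH 8.02: [H⁺]/K1 = 10^-1.97 = 0.010715, K2/[H⁺] = 10^-1.17 = 0.067608
α₁ = 1/(1 + 0.010715 + 0.067608) = 1/1.0783 = 0.9274; α₂ = α₁·K2/[H⁺] = 0.06270
α₁ + 2α₂ = 1.0528
DIC = CA / (α₁ + 2α₂) = 2.46 / 1.0528 = 2.34 mmol/kg

DIC = 2.34 mmol/kg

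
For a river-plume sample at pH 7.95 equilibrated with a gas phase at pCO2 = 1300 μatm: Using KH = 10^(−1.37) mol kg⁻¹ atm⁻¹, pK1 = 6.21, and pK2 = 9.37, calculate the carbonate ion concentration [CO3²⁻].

[CO3²⁻] = 0.116 mmol/kg

[CO2*] = KH · pCO2 = 10^(−1.37) × 1300×10^-6 = 5.546×10^-5 mol/kg
α₀ = 1/(1 + K1/[H⁺] + K1K2/[H⁺]²) = 1/(1 + 10^+1.74 + 10^+0.32) = 0.01723
DIC = [CO2*]/α₀ = 5.546×10^-5 / 0.01723 = 3.219 mmol/kg
[CO3²⁻] = α₂·DIC; α₂ = 0.03600, so [CO3²⁻] = 0.03600 × 3.219 = 0.116 mmol/kg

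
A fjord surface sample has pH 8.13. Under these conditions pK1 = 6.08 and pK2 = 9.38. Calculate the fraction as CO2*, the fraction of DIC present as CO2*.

α₀ = 1 / (1 + K1/[H⁺] + K1K2/[H⁺]²) = 1 / (1 + 10^+2.05 + 10^+0.80)
   = 1 / (1 + 112.20 + 6.3096) = 1/119.51 = 0.008367

α₀ = 0.00837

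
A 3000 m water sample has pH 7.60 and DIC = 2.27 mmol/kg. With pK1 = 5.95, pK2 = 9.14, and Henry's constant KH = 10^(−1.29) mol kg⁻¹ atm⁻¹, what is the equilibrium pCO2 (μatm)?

α₀ = 1 / (1 + K1/[H⁺] + K1K2/[H⁺]²) = 1 / (1 + 10^+1.65 + 10^+0.11)
   = 1 / (1 + 44.668 + 1.2882) = 1/46.957 = 0.02130
[CO2*] = α₀ × DIC = 0.02130 × 2.27 = 0.04834 mmol/kg
pCO2 = [CO2*]/KH = 4.834×10^-5 / 5.129×10^-2 = 943 μatm

pCO2 = 943 μatm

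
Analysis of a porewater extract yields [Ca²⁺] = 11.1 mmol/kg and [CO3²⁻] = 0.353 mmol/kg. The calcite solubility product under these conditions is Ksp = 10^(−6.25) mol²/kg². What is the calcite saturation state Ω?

Ω = 6.97

Ksp = 10^(−6.25) = 5.623×10^-7
Ω = [Ca²⁺][CO3²⁻]/Ksp = (11.1×10^-3)(0.353×10^-3) / 5.623×10^-7 = 6.97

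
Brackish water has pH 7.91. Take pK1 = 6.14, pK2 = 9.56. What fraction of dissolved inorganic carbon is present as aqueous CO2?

α₀ = 1 / (1 + K1/[H⁺] + K1K2/[H⁺]²) = 1 / (1 + 10^+1.77 + 10^+0.12)
   = 1 / (1 + 58.884 + 1.3183) = 1/61.203 = 0.01634

α₀ = 0.0163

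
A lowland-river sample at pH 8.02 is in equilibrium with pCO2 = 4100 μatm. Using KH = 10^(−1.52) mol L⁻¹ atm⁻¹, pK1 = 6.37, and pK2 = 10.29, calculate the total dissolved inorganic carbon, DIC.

[CO2*] = KH · pCO2 = 10^(−1.52) × 4100×10^-6 = 1.238×10^-4 mol/L
α₀ = 1/(1 + K1/[H⁺] + K1K2/[H⁺]²) = 1/(1 + 10^+1.65 + 10^-0.62) = 0.02178
DIC = [CO2*]/α₀ = 1.238×10^-4 / 0.02178 = 5.68 mmol/L

DIC = 5.68 mmol/L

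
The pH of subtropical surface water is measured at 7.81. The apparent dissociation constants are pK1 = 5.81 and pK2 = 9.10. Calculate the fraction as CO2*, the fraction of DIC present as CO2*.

α₀ = 0.00942

α₀ = 1 / (1 + K1/[H⁺] + K1K2/[H⁺]²) = 1 / (1 + 10^+2.00 + 10^+0.71)
   = 1 / (1 + 100.00 + 5.1286) = 1/106.13 = 0.009423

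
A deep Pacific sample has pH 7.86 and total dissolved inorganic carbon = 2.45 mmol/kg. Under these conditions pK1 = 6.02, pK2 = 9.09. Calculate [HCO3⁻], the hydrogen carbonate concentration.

[HCO3⁻] = 2.28 mmol/kg

α₁ = 1 / (1 + [H⁺]/K1 + K2/[H⁺]) = 1 / (1 + 10^-1.84 + 10^-1.23)
   = 1 / (1 + 0.014454 + 0.058884) = 1/1.0733 = 0.9317
[HCO3⁻] = α₁ × DIC = 0.9317 × 2.45 = 2.28 mmol/kg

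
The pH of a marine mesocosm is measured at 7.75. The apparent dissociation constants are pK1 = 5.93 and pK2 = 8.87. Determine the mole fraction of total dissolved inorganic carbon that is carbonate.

α₂ = 1 / (1 + [H⁺]/K2 + [H⁺]²/(K1K2)) = 1 / (1 + 10^+1.12 + 10^-0.70)
   = 1 / (1 + 13.183 + 0.19953) = 1/14.382 = 0.06953

α₂ = 0.0695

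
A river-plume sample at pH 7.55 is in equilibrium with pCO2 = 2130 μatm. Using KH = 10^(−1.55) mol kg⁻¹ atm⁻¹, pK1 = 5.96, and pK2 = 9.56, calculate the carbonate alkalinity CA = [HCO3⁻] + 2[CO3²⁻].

[CO2*] = KH · pCO2 = 10^(−1.55) × 2130×10^-6 = 6.003×10^-5 mol/kg
α₀ = 1/(1 + K1/[H⁺] + K1K2/[H⁺]²) = 1/(1 + 10^+1.59 + 10^-0.42) = 0.02482
DIC = [CO2*]/α₀ = 6.003×10^-5 / 0.02482 = 2.418 mmol/kg
CA = (α₁ + 2α₂)·DIC = (0.9657 + 2×0.009438) × 2.418 = 2.38 mmol/kg

CA = 2.38 mmol/kg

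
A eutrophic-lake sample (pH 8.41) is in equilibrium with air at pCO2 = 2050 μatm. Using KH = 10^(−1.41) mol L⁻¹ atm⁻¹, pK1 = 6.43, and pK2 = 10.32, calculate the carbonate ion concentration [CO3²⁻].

[CO3²⁻] = 0.0937 mmol/L

[CO2*] = KH · pCO2 = 10^(−1.41) × 2050×10^-6 = 7.975×10^-5 mol/L
α₀ = 1/(1 + K1/[H⁺] + K1K2/[H⁺]²) = 1/(1 + 10^+1.98 + 10^+0.07) = 0.01024
DIC = [CO2*]/α₀ = 7.975×10^-5 / 0.01024 = 7.790 mmol/L
[CO3²⁻] = α₂·DIC; α₂ = 0.01203, so [CO3²⁻] = 0.01203 × 7.790 = 0.0937 mmol/L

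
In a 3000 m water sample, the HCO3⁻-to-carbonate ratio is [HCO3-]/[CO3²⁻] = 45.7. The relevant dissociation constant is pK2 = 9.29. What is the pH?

pH = 7.63

From K2 = [H⁺][CO3²⁻]/[HCO3-]:  pH = pK2 − log₁₀([HCO3-]/[CO3²⁻])
log₁₀(45.7) = +1.660
pH = 9.29 − (+1.660) = 7.63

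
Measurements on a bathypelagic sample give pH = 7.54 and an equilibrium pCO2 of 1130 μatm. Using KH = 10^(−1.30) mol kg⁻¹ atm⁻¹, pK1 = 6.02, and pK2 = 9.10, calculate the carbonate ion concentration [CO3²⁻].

[CO3²⁻] = 0.0517 mmol/kg

[CO2*] = KH · pCO2 = 10^(−1.30) × 1130×10^-6 = 5.663×10^-5 mol/kg
α₀ = 1/(1 + K1/[H⁺] + K1K2/[H⁺]²) = 1/(1 + 10^+1.52 + 10^-0.04) = 0.02855
DIC = [CO2*]/α₀ = 5.663×10^-5 / 0.02855 = 1.984 mmol/kg
[CO3²⁻] = α₂·DIC; α₂ = 0.02604, so [CO3²⁻] = 0.02604 × 1.984 = 0.0517 mmol/kg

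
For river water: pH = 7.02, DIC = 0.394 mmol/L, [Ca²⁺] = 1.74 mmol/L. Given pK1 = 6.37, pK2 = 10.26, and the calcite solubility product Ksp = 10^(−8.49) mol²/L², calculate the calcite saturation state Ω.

α₂ = 1 / (1 + [H⁺]/K2 + [H⁺]²/(K1K2)) = 1 / (1 + 10^+3.24 + 10^+2.59)
   = 1 / (1 + 1737.8 + 389.05) = 1/2127.8 = 0.0004700
[CO3²⁻] = α₂ × DIC = 0.0004700 × 0.394 = 0.0001852 mmol/L = 0.1852 μmol/L
Ksp = 10^(−8.49) = 3.236×10^-9
Ω = [Ca²⁺][CO3²⁻]/Ksp = (1.74×10^-3)(1.852×10^-7) / 3.236×10^-9 = 0.0996

Ω = 0.0996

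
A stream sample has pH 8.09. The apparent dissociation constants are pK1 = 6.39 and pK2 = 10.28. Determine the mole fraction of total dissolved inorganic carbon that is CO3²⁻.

α₂ = 0.00629

α₂ = 1 / (1 + [H⁺]/K2 + [H⁺]²/(K1K2)) = 1 / (1 + 10^+2.19 + 10^+0.49)
   = 1 / (1 + 154.88 + 3.0903) = 1/158.97 = 0.006290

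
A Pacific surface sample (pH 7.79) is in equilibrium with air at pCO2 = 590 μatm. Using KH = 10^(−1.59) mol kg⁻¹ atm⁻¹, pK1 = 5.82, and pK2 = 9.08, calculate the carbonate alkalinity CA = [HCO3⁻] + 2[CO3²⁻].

[CO2*] = KH · pCO2 = 10^(−1.59) × 590×10^-6 = 1.517×10^-5 mol/kg
α₀ = 1/(1 + K1/[H⁺] + K1K2/[H⁺]²) = 1/(1 + 10^+1.97 + 10^+0.68) = 0.01009
DIC = [CO2*]/α₀ = 1.517×10^-5 / 0.01009 = 1.503 mmol/kg
CA = (α₁ + 2α₂)·DIC = (0.9416 + 2×0.04829) × 1.503 = 1.56 mmol/kg

CA = 1.56 mmol/kg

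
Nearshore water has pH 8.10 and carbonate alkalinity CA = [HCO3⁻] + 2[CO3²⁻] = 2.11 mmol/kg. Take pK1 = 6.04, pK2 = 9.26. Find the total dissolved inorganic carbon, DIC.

DIC = 2.00 mmol/kg

CA = [HCO3⁻] + 2[CO3²⁻] = (α₁ + 2α₂)·DIC
At pH 8.10: [H⁺]/K1 = 10^-2.06 = 0.0087096, K2/[H⁺] = 10^-1.16 = 0.069183
α₁ = 1/(1 + 0.0087096 + 0.069183) = 1/1.0779 = 0.9277; α₂ = α₁·K2/[H⁺] = 0.06418
α₁ + 2α₂ = 1.0561
DIC = CA / (α₁ + 2α₂) = 2.11 / 1.0561 = 2.00 mmol/kg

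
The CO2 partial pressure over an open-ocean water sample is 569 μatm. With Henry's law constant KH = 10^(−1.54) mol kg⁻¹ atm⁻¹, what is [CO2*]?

KH = 10^(−1.54) = 2.884×10^-2 mol kg⁻¹ atm⁻¹
[CO2*] = KH · pCO2 = 2.884×10^-2 × 569×10^-6 atm = 1.64×10^-5 mol/kg

[CO2*] = 16.4 μmol/kg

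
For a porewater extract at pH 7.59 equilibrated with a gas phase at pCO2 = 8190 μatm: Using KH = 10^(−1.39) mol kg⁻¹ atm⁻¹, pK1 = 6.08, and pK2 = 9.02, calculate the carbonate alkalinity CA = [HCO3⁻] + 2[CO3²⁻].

[CO2*] = KH · pCO2 = 10^(−1.39) × 8190×10^-6 = 3.336×10^-4 mol/kg
α₀ = 1/(1 + K1/[H⁺] + K1K2/[H⁺]²) = 1/(1 + 10^+1.51 + 10^+0.08) = 0.02893
DIC = [CO2*]/α₀ = 3.336×10^-4 / 0.02893 = 11.53 mmol/kg
CA = (α₁ + 2α₂)·DIC = (0.9363 + 2×0.03479) × 11.53 = 11.6 mmol/kg

CA = 11.6 mmol/kg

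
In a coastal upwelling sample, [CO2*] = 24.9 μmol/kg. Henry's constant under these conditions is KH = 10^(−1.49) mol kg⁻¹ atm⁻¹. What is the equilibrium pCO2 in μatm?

pCO2 = 769 μatm

KH = 10^(−1.49) = 3.236×10^-2 mol kg⁻¹ atm⁻¹
pCO2 = [CO2*]/KH = 24.9×10^-6 / 3.236×10^-2 = 7.69×10^-4 atm = 769 μatm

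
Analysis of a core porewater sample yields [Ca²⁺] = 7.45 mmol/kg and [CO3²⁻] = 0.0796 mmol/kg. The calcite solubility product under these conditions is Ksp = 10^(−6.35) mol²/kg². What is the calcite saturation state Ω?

Ω = 1.33

Ksp = 10^(−6.35) = 4.467×10^-7
Ω = [Ca²⁺][CO3²⁻]/Ksp = (7.45×10^-3)(0.0796×10^-3) / 4.467×10^-7 = 1.33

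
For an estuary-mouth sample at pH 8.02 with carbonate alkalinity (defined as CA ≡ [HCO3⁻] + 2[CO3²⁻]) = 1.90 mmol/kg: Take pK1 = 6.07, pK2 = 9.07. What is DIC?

CA = [HCO3⁻] + 2[CO3²⁻] = (α₁ + 2α₂)·DIC
At pH 8.02: [H⁺]/K1 = 10^-1.95 = 0.011220, K2/[H⁺] = 10^-1.05 = 0.089125
α₁ = 1/(1 + 0.011220 + 0.089125) = 1/1.1003 = 0.9088; α₂ = α₁·K2/[H⁺] = 0.08100
α₁ + 2α₂ = 1.0708
DIC = CA / (α₁ + 2α₂) = 1.90 / 1.0708 = 1.77 mmol/kg

DIC = 1.77 mmol/kg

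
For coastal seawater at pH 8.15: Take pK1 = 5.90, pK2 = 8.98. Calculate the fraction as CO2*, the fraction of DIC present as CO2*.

α₀ = 0.00487

α₀ = 1 / (1 + K1/[H⁺] + K1K2/[H⁺]²) = 1 / (1 + 10^+2.25 + 10^+1.42)
   = 1 / (1 + 177.83 + 26.303) = 1/205.13 = 0.004875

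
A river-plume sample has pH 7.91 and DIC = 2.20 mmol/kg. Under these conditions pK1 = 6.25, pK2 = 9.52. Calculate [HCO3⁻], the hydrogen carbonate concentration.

α₁ = 1 / (1 + [H⁺]/K1 + K2/[H⁺]) = 1 / (1 + 10^-1.66 + 10^-1.61)
   = 1 / (1 + 0.021878 + 0.024547) = 1/1.0464 = 0.9556
[HCO3⁻] = α₁ × DIC = 0.9556 × 2.20 = 2.10 mmol/kg

[HCO3⁻] = 2.10 mmol/kg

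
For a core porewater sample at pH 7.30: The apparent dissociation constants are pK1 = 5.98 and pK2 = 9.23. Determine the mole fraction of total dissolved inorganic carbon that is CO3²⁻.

α₂ = 0.0111

α₂ = 1 / (1 + [H⁺]/K2 + [H⁺]²/(K1K2)) = 1 / (1 + 10^+1.93 + 10^+0.61)
   = 1 / (1 + 85.114 + 4.0738) = 1/90.188 = 0.01109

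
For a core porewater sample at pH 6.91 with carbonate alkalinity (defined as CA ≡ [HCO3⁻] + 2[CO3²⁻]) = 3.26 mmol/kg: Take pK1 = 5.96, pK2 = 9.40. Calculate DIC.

DIC = 3.61 mmol/kg

CA = [HCO3⁻] + 2[CO3²⁻] = (α₁ + 2α₂)·DIC
At pH 6.91: [H⁺]/K1 = 10^-0.95 = 0.11220, K2/[H⁺] = 10^-2.49 = 0.0032359
α₁ = 1/(1 + 0.11220 + 0.0032359) = 1/1.1154 = 0.8965; α₂ = α₁·K2/[H⁺] = 0.002901
α₁ + 2α₂ = 0.9023
DIC = CA / (α₁ + 2α₂) = 3.26 / 0.9023 = 3.61 mmol/kg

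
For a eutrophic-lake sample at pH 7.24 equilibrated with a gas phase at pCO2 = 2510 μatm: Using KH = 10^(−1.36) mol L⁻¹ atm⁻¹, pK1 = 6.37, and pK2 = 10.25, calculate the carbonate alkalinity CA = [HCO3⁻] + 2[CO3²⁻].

CA = 0.814 mmol/L

[CO2*] = KH · pCO2 = 10^(−1.36) × 2510×10^-6 = 1.096×10^-4 mol/L
α₀ = 1/(1 + K1/[H⁺] + K1K2/[H⁺]²) = 1/(1 + 10^+0.87 + 10^-2.14) = 0.1188
DIC = [CO2*]/α₀ = 1.096×10^-4 / 0.1188 = 0.9226 mmol/L
CA = (α₁ + 2α₂)·DIC = (0.8804 + 2×0.0008603) × 0.9226 = 0.814 mmol/L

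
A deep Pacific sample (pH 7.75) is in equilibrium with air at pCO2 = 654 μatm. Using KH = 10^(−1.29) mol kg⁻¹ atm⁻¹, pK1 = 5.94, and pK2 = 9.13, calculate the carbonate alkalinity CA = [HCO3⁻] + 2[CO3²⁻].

[CO2*] = KH · pCO2 = 10^(−1.29) × 654×10^-6 = 3.354×10^-5 mol/kg
α₀ = 1/(1 + K1/[H⁺] + K1K2/[H⁺]²) = 1/(1 + 10^+1.81 + 10^+0.43) = 0.01465
DIC = [CO2*]/α₀ = 3.354×10^-5 / 0.01465 = 2.289 mmol/kg
CA = (α₁ + 2α₂)·DIC = (0.9459 + 2×0.03943) × 2.289 = 2.35 mmol/kg

CA = 2.35 mmol/kg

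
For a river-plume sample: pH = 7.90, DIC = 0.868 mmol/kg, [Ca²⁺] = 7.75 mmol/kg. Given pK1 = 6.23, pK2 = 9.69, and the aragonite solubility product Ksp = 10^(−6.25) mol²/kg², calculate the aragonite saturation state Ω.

Ω = 0.187

α₂ = 1 / (1 + [H⁺]/K2 + [H⁺]²/(K1K2)) = 1 / (1 + 10^+1.79 + 10^+0.12)
   = 1 / (1 + 61.660 + 1.3183) = 1/63.978 = 0.01563
[CO3²⁻] = α₂ × DIC = 0.01563 × 0.868 = 0.01357 mmol/kg = 13.57 μmol/kg
Ksp = 10^(−6.25) = 5.623×10^-7
Ω = [Ca²⁺][CO3²⁻]/Ksp = (7.75×10^-3)(1.357×10^-5) / 5.623×10^-7 = 0.187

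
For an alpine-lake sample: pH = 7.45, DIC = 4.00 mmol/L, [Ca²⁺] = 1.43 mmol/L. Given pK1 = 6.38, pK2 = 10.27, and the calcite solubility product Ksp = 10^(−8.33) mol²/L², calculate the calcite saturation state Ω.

α₂ = 1 / (1 + [H⁺]/K2 + [H⁺]²/(K1K2)) = 1 / (1 + 10^+2.82 + 10^+1.75)
   = 1 / (1 + 660.69 + 56.234) = 1/717.93 = 0.001393
[CO3²⁻] = α₂ × DIC = 0.001393 × 4.00 = 0.005572 mmol/L = 5.572 μmol/L
Ksp = 10^(−8.33) = 4.677×10^-9
Ω = [Ca²⁺][CO3²⁻]/Ksp = (1.43×10^-3)(5.572×10^-6) / 4.677×10^-9 = 1.70

Ω = 1.70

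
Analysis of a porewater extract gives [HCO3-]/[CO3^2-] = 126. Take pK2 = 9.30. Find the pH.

From K2 = [H⁺][CO3^2-]/[HCO3-]:  pH = pK2 − log₁₀([HCO3-]/[CO3^2-])
log₁₀(126) = +2.100
pH = 9.30 − (+2.100) = 7.20

pH = 7.20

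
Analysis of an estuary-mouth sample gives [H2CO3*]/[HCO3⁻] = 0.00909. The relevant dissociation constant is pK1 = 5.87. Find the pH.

From K1 = [H⁺][HCO3⁻]/[H2CO3*]:  pH = pK1 − log₁₀([H2CO3*]/[HCO3⁻])
log₁₀(0.00909) = -2.041
pH = 5.87 − (-2.041) = 7.91

pH = 7.91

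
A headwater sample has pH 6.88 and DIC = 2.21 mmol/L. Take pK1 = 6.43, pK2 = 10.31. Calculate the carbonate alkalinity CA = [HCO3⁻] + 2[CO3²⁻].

CA = 1.63 mmol/L

CA = [HCO3⁻] + 2[CO3²⁻] = (α₁ + 2α₂)·DIC
At pH 6.88: [H⁺]/K1 = 10^-0.45 = 0.35481, K2/[H⁺] = 10^-3.43 = 0.00037154
α₁ = 1/(1 + 0.35481 + 0.00037154) = 1/1.3552 = 0.7379; α₂ = α₁·K2/[H⁺] = 0.0002742
α₁ + 2α₂ = 0.7385
CA = 0.7385 × 2.21 = 1.63 mmol/L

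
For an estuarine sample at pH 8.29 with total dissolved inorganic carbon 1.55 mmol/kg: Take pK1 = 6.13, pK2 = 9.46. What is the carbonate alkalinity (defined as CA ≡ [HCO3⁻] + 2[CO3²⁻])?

CA = [HCO3⁻] + 2[CO3²⁻] = (α₁ + 2α₂)·DIC
At pH 8.29: [H⁺]/K1 = 10^-2.16 = 0.0069183, K2/[H⁺] = 10^-1.17 = 0.067608
α₁ = 1/(1 + 0.0069183 + 0.067608) = 1/1.0745 = 0.9306; α₂ = α₁·K2/[H⁺] = 0.06292
α₁ + 2α₂ = 1.0565
CA = 1.0565 × 1.55 = 1.64 mmol/kg

CA = 1.64 mmol/kg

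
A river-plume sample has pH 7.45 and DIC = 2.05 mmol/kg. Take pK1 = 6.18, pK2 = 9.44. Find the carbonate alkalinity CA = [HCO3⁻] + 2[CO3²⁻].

CA = [HCO3⁻] + 2[CO3²⁻] = (α₁ + 2α₂)·DIC
At pH 7.45: [H⁺]/K1 = 10^-1.27 = 0.053703, K2/[H⁺] = 10^-1.99 = 0.010233
α₁ = 1/(1 + 0.053703 + 0.010233) = 1/1.0639 = 0.9399; α₂ = α₁·K2/[H⁺] = 0.009618
α₁ + 2α₂ = 0.9591
CA = 0.9591 × 2.05 = 1.97 mmol/kg

CA = 1.97 mmol/kg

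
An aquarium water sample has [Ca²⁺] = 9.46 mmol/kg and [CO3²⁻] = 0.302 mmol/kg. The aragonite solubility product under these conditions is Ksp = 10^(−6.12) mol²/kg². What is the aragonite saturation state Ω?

Ω = 3.77

Ksp = 10^(−6.12) = 7.586×10^-7
Ω = [Ca²⁺][CO3²⁻]/Ksp = (9.46×10^-3)(0.302×10^-3) / 7.586×10^-7 = 3.77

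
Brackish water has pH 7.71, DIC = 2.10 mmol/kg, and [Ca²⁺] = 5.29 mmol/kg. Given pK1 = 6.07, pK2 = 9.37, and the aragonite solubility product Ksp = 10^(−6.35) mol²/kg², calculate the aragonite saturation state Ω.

α₂ = 1 / (1 + [H⁺]/K2 + [H⁺]²/(K1K2)) = 1 / (1 + 10^+1.66 + 10^+0.02)
   = 1 / (1 + 45.709 + 1.0471) = 1/47.756 = 0.02094
[CO3²⁻] = α₂ × DIC = 0.02094 × 2.10 = 0.04397 mmol/kg
Ksp = 10^(−6.35) = 4.467×10^-7
Ω = [Ca²⁺][CO3²⁻]/Ksp = (5.29×10^-3)(4.397×10^-5) / 4.467×10^-7 = 0.521

Ω = 0.521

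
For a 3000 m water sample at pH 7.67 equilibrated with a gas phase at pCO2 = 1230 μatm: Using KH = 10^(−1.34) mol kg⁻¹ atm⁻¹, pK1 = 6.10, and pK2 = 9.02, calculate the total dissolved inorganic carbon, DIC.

DIC = 2.24 mmol/kg

[CO2*] = KH · pCO2 = 10^(−1.34) × 1230×10^-6 = 5.622×10^-5 mol/kg
α₀ = 1/(1 + K1/[H⁺] + K1K2/[H⁺]²) = 1/(1 + 10^+1.57 + 10^+0.22) = 0.02512
DIC = [CO2*]/α₀ = 5.622×10^-5 / 0.02512 = 2.24 mmol/kg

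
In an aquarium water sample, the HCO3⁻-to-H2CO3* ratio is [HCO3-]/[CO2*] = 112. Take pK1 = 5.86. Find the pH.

From K1 = [H⁺][HCO3-]/[CO2*]:  pH = pK1 + log₁₀([HCO3-]/[CO2*])
log₁₀(112) = +2.049
pH = 5.86 + (+2.049) = 7.91

pH = 7.91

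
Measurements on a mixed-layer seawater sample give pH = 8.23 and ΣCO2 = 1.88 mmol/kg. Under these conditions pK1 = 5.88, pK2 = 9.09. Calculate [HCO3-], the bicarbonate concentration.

[HCO3⁻] = 1.65 mmol/kg

α₁ = 1 / (1 + [H⁺]/K1 + K2/[H⁺]) = 1 / (1 + 10^-2.35 + 10^-0.86)
   = 1 / (1 + 0.0044668 + 0.13804) = 1/1.1425 = 0.8753
[HCO3⁻] = α₁ × DIC = 0.8753 × 1.88 = 1.65 mmol/kg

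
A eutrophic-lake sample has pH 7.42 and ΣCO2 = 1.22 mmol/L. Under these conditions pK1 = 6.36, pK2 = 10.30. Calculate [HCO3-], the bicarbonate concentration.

α₁ = 1 / (1 + [H⁺]/K1 + K2/[H⁺]) = 1 / (1 + 10^-1.06 + 10^-2.88)
   = 1 / (1 + 0.087096 + 0.0013183) = 1/1.0884 = 0.9188
[HCO3⁻] = α₁ × DIC = 0.9188 × 1.22 = 1.12 mmol/L

[HCO3⁻] = 1.12 mmol/L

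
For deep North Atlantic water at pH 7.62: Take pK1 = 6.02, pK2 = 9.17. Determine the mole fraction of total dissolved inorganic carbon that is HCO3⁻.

α₁ = 0.949

α₁ = 1 / (1 + [H⁺]/K1 + K2/[H⁺]) = 1 / (1 + 10^-1.60 + 10^-1.55)
   = 1 / (1 + 0.025119 + 0.028184) = 1/1.0533 = 0.9494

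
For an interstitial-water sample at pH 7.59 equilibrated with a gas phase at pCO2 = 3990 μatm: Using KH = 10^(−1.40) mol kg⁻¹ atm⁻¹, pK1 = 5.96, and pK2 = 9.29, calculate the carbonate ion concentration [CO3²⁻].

[CO2*] = KH · pCO2 = 10^(−1.40) × 3990×10^-6 = 1.588×10^-4 mol/kg
α₀ = 1/(1 + K1/[H⁺] + K1K2/[H⁺]²) = 1/(1 + 10^+1.63 + 10^-0.07) = 0.02247
DIC = [CO2*]/α₀ = 1.588×10^-4 / 0.02247 = 7.070 mmol/kg
[CO3²⁻] = α₂·DIC; α₂ = 0.01912, so [CO3²⁻] = 0.01912 × 7.070 = 0.135 mmol/kg

[CO3²⁻] = 0.135 mmol/kg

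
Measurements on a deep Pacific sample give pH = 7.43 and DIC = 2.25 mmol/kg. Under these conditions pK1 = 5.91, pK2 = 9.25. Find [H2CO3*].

[CO2*] = 0.0650 mmol/kg

α₀ = 1 / (1 + K1/[H⁺] + K1K2/[H⁺]²) = 1 / (1 + 10^+1.52 + 10^-0.30)
   = 1 / (1 + 33.113 + 0.50119) = 1/34.614 = 0.02889
[CO2*] = α₀ × DIC = 0.02889 × 2.25 = 0.0650 mmol/kg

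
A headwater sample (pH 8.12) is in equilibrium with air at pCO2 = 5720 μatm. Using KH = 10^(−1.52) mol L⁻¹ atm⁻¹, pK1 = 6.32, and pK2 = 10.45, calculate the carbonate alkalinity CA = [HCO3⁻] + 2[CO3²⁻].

[CO2*] = KH · pCO2 = 10^(−1.52) × 5720×10^-6 = 1.727×10^-4 mol/L
α₀ = 1/(1 + K1/[H⁺] + K1K2/[H⁺]²) = 1/(1 + 10^+1.80 + 10^-0.53) = 0.01553
DIC = [CO2*]/α₀ = 1.727×10^-4 / 0.01553 = 11.12 mmol/L
CA = (α₁ + 2α₂)·DIC = (0.9799 + 2×0.004583) × 11.12 = 11.0 mmol/L

CA = 11.0 mmol/L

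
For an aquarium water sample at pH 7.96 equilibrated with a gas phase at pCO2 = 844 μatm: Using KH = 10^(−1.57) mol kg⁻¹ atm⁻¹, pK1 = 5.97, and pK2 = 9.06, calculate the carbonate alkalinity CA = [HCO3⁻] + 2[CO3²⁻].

[CO2*] = KH · pCO2 = 10^(−1.57) × 844×10^-6 = 2.272×10^-5 mol/kg
α₀ = 1/(1 + K1/[H⁺] + K1K2/[H⁺]²) = 1/(1 + 10^+1.99 + 10^+0.89) = 0.009391
DIC = [CO2*]/α₀ = 2.272×10^-5 / 0.009391 = 2.419 mmol/kg
CA = (α₁ + 2α₂)·DIC = (0.9177 + 2×0.07290) × 2.419 = 2.57 mmol/kg

CA = 2.57 mmol/kg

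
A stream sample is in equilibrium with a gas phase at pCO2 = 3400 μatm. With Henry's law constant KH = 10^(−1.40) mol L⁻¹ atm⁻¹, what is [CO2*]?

KH = 10^(−1.40) = 3.981×10^-2 mol L⁻¹ atm⁻¹
[CO2*] = KH · pCO2 = 3.981×10^-2 × 3400×10^-6 atm = 1.35×10^-4 mol/L

[CO2*] = 135 μmol/L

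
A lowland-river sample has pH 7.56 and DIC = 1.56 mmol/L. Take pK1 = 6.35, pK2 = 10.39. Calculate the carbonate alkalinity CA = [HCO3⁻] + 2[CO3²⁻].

CA = 1.47 mmol/L

CA = [HCO3⁻] + 2[CO3²⁻] = (α₁ + 2α₂)·DIC
At pH 7.56: [H⁺]/K1 = 10^-1.21 = 0.061660, K2/[H⁺] = 10^-2.83 = 0.0014791
α₁ = 1/(1 + 0.061660 + 0.0014791) = 1/1.0631 = 0.9406; α₂ = α₁·K2/[H⁺] = 0.001391
α₁ + 2α₂ = 0.9434
CA = 0.9434 × 1.56 = 1.47 mmol/L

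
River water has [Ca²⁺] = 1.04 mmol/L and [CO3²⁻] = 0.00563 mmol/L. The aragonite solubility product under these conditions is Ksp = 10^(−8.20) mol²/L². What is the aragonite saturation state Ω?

Ksp = 10^(−8.20) = 6.310×10^-9
Ω = [Ca²⁺][CO3²⁻]/Ksp = (1.04×10^-3)(0.00563×10^-3) / 6.310×10^-9 = 0.928

Ω = 0.928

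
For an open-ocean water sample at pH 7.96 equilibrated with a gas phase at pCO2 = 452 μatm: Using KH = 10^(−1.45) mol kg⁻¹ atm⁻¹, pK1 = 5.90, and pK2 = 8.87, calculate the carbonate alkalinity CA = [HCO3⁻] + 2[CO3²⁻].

[CO2*] = KH · pCO2 = 10^(−1.45) × 452×10^-6 = 1.604×10^-5 mol/kg
α₀ = 1/(1 + K1/[H⁺] + K1K2/[H⁺]²) = 1/(1 + 10^+2.06 + 10^+1.15) = 0.007696
DIC = [CO2*]/α₀ = 1.604×10^-5 / 0.007696 = 2.084 mmol/kg
CA = (α₁ + 2α₂)·DIC = (0.8836 + 2×0.1087) × 2.084 = 2.29 mmol/kg

CA = 2.29 mmol/kg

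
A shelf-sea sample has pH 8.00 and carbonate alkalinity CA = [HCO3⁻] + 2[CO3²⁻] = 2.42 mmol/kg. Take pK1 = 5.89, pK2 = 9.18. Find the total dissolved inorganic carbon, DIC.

CA = [HCO3⁻] + 2[CO3²⁻] = (α₁ + 2α₂)·DIC
At pH 8.00: [H⁺]/K1 = 10^-2.11 = 0.0077625, K2/[H⁺] = 10^-1.18 = 0.066069
α₁ = 1/(1 + 0.0077625 + 0.066069) = 1/1.0738 = 0.9312; α₂ = α₁·K2/[H⁺] = 0.06153
α₁ + 2α₂ = 1.0543
DIC = CA / (α₁ + 2α₂) = 2.42 / 1.0543 = 2.30 mmol/kg

DIC = 2.30 mmol/kg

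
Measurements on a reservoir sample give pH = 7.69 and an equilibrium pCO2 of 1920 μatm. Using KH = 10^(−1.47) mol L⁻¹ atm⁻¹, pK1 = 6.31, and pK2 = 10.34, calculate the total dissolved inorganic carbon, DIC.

[CO2*] = KH · pCO2 = 10^(−1.47) × 1920×10^-6 = 6.506×10^-5 mol/L
α₀ = 1/(1 + K1/[H⁺] + K1K2/[H⁺]²) = 1/(1 + 10^+1.38 + 10^-1.27) = 0.03993
DIC = [CO2*]/α₀ = 6.506×10^-5 / 0.03993 = 1.63 mmol/L

DIC = 1.63 mmol/L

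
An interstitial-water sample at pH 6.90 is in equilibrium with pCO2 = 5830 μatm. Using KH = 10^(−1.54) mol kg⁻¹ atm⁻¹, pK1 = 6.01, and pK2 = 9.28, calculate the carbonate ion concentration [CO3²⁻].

[CO3²⁻] = 5.44 μmol/kg

[CO2*] = KH · pCO2 = 10^(−1.54) × 5830×10^-6 = 1.681×10^-4 mol/kg
α₀ = 1/(1 + K1/[H⁺] + K1K2/[H⁺]²) = 1/(1 + 10^+0.89 + 10^-1.49) = 0.1137
DIC = [CO2*]/α₀ = 1.681×10^-4 / 0.1137 = 1.479 mmol/kg
[CO3²⁻] = α₂·DIC; α₂ = 0.003679, so [CO3²⁻] = 0.003679 × 1.479 = 0.00544 mmol/kg = 5.44 μmol/kg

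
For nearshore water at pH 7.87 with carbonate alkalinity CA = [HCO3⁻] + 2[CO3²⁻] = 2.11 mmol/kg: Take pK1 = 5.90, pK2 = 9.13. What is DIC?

CA = [HCO3⁻] + 2[CO3²⁻] = (α₁ + 2α₂)·DIC
At pH 7.87: [H⁺]/K1 = 10^-1.97 = 0.010715, K2/[H⁺] = 10^-1.26 = 0.054954
α₁ = 1/(1 + 0.010715 + 0.054954) = 1/1.0657 = 0.9384; α₂ = α₁·K2/[H⁺] = 0.05157
α₁ + 2α₂ = 1.0415
DIC = CA / (α₁ + 2α₂) = 2.11 / 1.0415 = 2.03 mmol/kg

DIC = 2.03 mmol/kg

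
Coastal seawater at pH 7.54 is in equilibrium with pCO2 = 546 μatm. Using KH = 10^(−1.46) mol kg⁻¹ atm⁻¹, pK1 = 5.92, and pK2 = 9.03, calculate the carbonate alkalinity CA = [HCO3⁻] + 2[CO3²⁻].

[CO2*] = KH · pCO2 = 10^(−1.46) × 546×10^-6 = 1.893×10^-5 mol/kg
α₀ = 1/(1 + K1/[H⁺] + K1K2/[H⁺]²) = 1/(1 + 10^+1.62 + 10^+0.13) = 0.02271
DIC = [CO2*]/α₀ = 1.893×10^-5 / 0.02271 = 0.8337 mmol/kg
CA = (α₁ + 2α₂)·DIC = (0.9467 + 2×0.03063) × 0.8337 = 0.840 mmol/kg

CA = 0.840 mmol/kg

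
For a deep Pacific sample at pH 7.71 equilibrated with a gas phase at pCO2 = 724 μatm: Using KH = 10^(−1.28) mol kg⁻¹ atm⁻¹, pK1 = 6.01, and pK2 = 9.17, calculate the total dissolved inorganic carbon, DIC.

[CO2*] = KH · pCO2 = 10^(−1.28) × 724×10^-6 = 3.800×10^-5 mol/kg
α₀ = 1/(1 + K1/[H⁺] + K1K2/[H⁺]²) = 1/(1 + 10^+1.70 + 10^+0.24) = 0.01892
DIC = [CO2*]/α₀ = 3.800×10^-5 / 0.01892 = 2.01 mmol/kg

DIC = 2.01 mmol/kg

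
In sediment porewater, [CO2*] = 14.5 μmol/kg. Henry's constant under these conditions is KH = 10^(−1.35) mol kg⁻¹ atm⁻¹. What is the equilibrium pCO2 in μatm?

KH = 10^(−1.35) = 4.467×10^-2 mol kg⁻¹ atm⁻¹
pCO2 = [CO2*]/KH = 14.5×10^-6 / 4.467×10^-2 = 3.25×10^-4 atm = 325 μatm

pCO2 = 325 μatm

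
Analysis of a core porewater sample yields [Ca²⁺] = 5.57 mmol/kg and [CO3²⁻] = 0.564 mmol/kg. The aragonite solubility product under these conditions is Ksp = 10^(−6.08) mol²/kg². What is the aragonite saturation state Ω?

Ksp = 10^(−6.08) = 8.318×10^-7
Ω = [Ca²⁺][CO3²⁻]/Ksp = (5.57×10^-3)(0.564×10^-3) / 8.318×10^-7 = 3.78

Ω = 3.78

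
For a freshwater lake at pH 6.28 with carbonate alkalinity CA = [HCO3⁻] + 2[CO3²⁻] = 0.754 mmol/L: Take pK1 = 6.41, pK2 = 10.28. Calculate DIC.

CA = [HCO3⁻] + 2[CO3²⁻] = (α₁ + 2α₂)·DIC
At pH 6.28: [H⁺]/K1 = 10^0.13 = 1.3490, K2/[H⁺] = 10^-4.00 = 0.00010000
α₁ = 1/(1 + 1.3490 + 0.00010000) = 1/2.3491 = 0.4257; α₂ = α₁·K2/[H⁺] = 4.257×10^-5
α₁ + 2α₂ = 0.4258
DIC = CA / (α₁ + 2α₂) = 0.754 / 0.4258 = 1.77 mmol/L

DIC = 1.77 mmol/L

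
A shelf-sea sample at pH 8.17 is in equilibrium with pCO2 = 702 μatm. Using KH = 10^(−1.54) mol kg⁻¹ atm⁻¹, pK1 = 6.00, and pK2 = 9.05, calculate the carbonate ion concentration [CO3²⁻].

[CO3²⁻] = 0.395 mmol/kg

[CO2*] = KH · pCO2 = 10^(−1.54) × 702×10^-6 = 2.025×10^-5 mol/kg
α₀ = 1/(1 + K1/[H⁺] + K1K2/[H⁺]²) = 1/(1 + 10^+2.17 + 10^+1.29) = 0.005938
DIC = [CO2*]/α₀ = 2.025×10^-5 / 0.005938 = 3.410 mmol/kg
[CO3²⁻] = α₂·DIC; α₂ = 0.1158, so [CO3²⁻] = 0.1158 × 3.410 = 0.395 mmol/kg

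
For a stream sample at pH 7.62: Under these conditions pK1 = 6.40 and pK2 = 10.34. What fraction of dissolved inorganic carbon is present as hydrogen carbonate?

α₁ = 0.941

α₁ = 1 / (1 + [H⁺]/K1 + K2/[H⁺]) = 1 / (1 + 10^-1.22 + 10^-2.72)
   = 1 / (1 + 0.060256 + 0.0019055) = 1/1.0622 = 0.9415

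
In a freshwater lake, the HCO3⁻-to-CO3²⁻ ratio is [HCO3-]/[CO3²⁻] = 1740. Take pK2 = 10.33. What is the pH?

pH = 7.09

From K2 = [H⁺][CO3²⁻]/[HCO3-]:  pH = pK2 − log₁₀([HCO3-]/[CO3²⁻])
log₁₀(1740) = +3.241
pH = 10.33 − (+3.241) = 7.09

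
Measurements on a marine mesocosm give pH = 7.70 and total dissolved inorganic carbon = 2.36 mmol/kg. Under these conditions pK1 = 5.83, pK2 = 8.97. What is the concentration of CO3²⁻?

[CO3²⁻] = 0.119 mmol/kg

α₂ = 1 / (1 + [H⁺]/K2 + [H⁺]²/(K1K2)) = 1 / (1 + 10^+1.27 + 10^-0.60)
   = 1 / (1 + 18.621 + 0.25119) = 1/19.872 = 0.05032
[CO3²⁻] = α₂ × DIC = 0.05032 × 2.36 = 0.119 mmol/kg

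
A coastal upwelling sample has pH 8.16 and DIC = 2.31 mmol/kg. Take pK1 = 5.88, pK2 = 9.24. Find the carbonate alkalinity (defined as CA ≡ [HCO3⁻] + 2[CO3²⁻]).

CA = 2.48 mmol/kg

CA = [HCO3⁻] + 2[CO3²⁻] = (α₁ + 2α₂)·DIC
At pH 8.16: [H⁺]/K1 = 10^-2.28 = 0.0052481, K2/[H⁺] = 10^-1.08 = 0.083176
α₁ = 1/(1 + 0.0052481 + 0.083176) = 1/1.0884 = 0.9188; α₂ = α₁·K2/[H⁺] = 0.07642
α₁ + 2α₂ = 1.0716
CA = 1.0716 × 2.31 = 2.48 mmol/kg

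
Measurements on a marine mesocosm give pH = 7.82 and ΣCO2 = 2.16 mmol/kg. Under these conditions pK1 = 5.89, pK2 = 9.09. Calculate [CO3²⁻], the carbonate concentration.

[CO3²⁻] = 0.109 mmol/kg

α₂ = 1 / (1 + [H⁺]/K2 + [H⁺]²/(K1K2)) = 1 / (1 + 10^+1.27 + 10^-0.66)
   = 1 / (1 + 18.621 + 0.21878) = 1/19.840 = 0.05040
[CO3²⁻] = α₂ × DIC = 0.05040 × 2.16 = 0.109 mmol/kg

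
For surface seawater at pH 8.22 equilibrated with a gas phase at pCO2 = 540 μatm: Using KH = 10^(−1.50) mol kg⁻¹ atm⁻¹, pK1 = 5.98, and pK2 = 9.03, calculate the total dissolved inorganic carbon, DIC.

[CO2*] = KH · pCO2 = 10^(−1.50) × 540×10^-6 = 1.708×10^-5 mol/kg
α₀ = 1/(1 + K1/[H⁺] + K1K2/[H⁺]²) = 1/(1 + 10^+2.24 + 10^+1.43) = 0.004958
DIC = [CO2*]/α₀ = 1.708×10^-5 / 0.004958 = 3.44 mmol/kg

DIC = 3.44 mmol/kg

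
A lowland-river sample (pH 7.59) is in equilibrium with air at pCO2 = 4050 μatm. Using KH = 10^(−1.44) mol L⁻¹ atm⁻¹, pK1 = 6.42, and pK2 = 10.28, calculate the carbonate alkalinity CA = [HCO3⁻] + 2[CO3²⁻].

CA = 2.18 mmol/L

[CO2*] = KH · pCO2 = 10^(−1.44) × 4050×10^-6 = 1.470×10^-4 mol/L
α₀ = 1/(1 + K1/[H⁺] + K1K2/[H⁺]²) = 1/(1 + 10^+1.17 + 10^-1.52) = 0.06321
DIC = [CO2*]/α₀ = 1.470×10^-4 / 0.06321 = 2.326 mmol/L
CA = (α₁ + 2α₂)·DIC = (0.9349 + 2×0.001909) × 2.326 = 2.18 mmol/L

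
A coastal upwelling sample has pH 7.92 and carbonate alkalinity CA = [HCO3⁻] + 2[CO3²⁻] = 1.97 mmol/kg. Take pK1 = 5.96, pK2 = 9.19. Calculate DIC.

DIC = 1.89 mmol/kg

CA = [HCO3⁻] + 2[CO3²⁻] = (α₁ + 2α₂)·DIC
At pH 7.92: [H⁺]/K1 = 10^-1.96 = 0.010965, K2/[H⁺] = 10^-1.27 = 0.053703
α₁ = 1/(1 + 0.010965 + 0.053703) = 1/1.0647 = 0.9393; α₂ = α₁·K2/[H⁺] = 0.05044
α₁ + 2α₂ = 1.0401
DIC = CA / (α₁ + 2α₂) = 1.97 / 1.0401 = 1.89 mmol/kg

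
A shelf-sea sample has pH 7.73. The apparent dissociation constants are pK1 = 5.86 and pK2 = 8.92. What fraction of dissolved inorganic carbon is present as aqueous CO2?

α₀ = 1 / (1 + K1/[H⁺] + K1K2/[H⁺]²) = 1 / (1 + 10^+1.87 + 10^+0.68)
   = 1 / (1 + 74.131 + 4.7863) = 1/79.917 = 0.01251

α₀ = 0.0125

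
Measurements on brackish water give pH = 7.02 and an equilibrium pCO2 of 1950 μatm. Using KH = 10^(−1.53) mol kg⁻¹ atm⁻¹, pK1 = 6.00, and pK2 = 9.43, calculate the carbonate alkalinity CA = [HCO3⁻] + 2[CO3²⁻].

[CO2*] = KH · pCO2 = 10^(−1.53) × 1950×10^-6 = 5.755×10^-5 mol/kg
α₀ = 1/(1 + K1/[H⁺] + K1K2/[H⁺]²) = 1/(1 + 10^+1.02 + 10^-1.39) = 0.08687
DIC = [CO2*]/α₀ = 5.755×10^-5 / 0.08687 = 0.6625 mmol/kg
CA = (α₁ + 2α₂)·DIC = (0.9096 + 2×0.003539) × 0.6625 = 0.607 mmol/kg

CA = 0.607 mmol/kg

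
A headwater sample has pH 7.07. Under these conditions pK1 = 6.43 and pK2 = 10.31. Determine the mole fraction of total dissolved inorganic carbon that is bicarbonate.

α₁ = 1 / (1 + [H⁺]/K1 + K2/[H⁺]) = 1 / (1 + 10^-0.64 + 10^-3.24)
   = 1 / (1 + 0.22909 + 0.00057544) = 1/1.2297 = 0.8132

α₁ = 0.813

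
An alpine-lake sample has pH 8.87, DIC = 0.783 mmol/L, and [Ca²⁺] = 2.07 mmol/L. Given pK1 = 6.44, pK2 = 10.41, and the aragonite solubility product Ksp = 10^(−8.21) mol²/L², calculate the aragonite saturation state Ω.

α₂ = 1 / (1 + [H⁺]/K2 + [H⁺]²/(K1K2)) = 1 / (1 + 10^+1.54 + 10^-0.89)
   = 1 / (1 + 34.674 + 0.12882) = 1/35.803 = 0.02793
[CO3²⁻] = α₂ × DIC = 0.02793 × 0.783 = 0.02187 mmol/L
Ksp = 10^(−8.21) = 6.166×10^-9
Ω = [Ca²⁺][CO3²⁻]/Ksp = (2.07×10^-3)(2.187×10^-5) / 6.166×10^-9 = 7.34

Ω = 7.34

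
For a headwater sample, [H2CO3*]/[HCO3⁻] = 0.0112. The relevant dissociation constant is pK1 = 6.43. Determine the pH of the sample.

pH = 8.38

From K1 = [H⁺][HCO3⁻]/[H2CO3*]:  pH = pK1 − log₁₀([H2CO3*]/[HCO3⁻])
log₁₀(0.0112) = -1.951
pH = 6.43 − (-1.951) = 8.38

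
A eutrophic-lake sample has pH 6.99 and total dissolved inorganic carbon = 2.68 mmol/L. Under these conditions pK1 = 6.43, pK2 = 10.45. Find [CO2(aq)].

α₀ = 1 / (1 + K1/[H⁺] + K1K2/[H⁺]²) = 1 / (1 + 10^+0.56 + 10^-2.90)
   = 1 / (1 + 3.6308 + 0.0012589) = 1/4.6320 = 0.2159
[CO2*] = α₀ × DIC = 0.2159 × 2.68 = 0.579 mmol/L

[CO2*] = 0.579 mmol/L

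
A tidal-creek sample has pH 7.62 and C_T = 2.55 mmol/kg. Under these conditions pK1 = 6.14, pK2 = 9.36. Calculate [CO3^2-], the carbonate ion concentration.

α₂ = 1 / (1 + [H⁺]/K2 + [H⁺]²/(K1K2)) = 1 / (1 + 10^+1.74 + 10^+0.26)
   = 1 / (1 + 54.954 + 1.8197) = 1/57.774 = 0.01731
[CO3²⁻] = α₂ × DIC = 0.01731 × 2.55 = 0.0441 mmol/kg

[CO3²⁻] = 0.0441 mmol/kg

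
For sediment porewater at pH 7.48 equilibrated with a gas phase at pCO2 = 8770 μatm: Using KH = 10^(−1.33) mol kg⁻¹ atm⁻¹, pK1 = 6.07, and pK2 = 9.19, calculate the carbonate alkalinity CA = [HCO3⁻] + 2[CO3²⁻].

CA = 11.0 mmol/kg

[CO2*] = KH · pCO2 = 10^(−1.33) × 8770×10^-6 = 4.102×10^-4 mol/kg
α₀ = 1/(1 + K1/[H⁺] + K1K2/[H⁺]²) = 1/(1 + 10^+1.41 + 10^-0.30) = 0.03676
DIC = [CO2*]/α₀ = 4.102×10^-4 / 0.03676 = 11.16 mmol/kg
CA = (α₁ + 2α₂)·DIC = (0.9448 + 2×0.01842) × 11.16 = 11.0 mmol/kg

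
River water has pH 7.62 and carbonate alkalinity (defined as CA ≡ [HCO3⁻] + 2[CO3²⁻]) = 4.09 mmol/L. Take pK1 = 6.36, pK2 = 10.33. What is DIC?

DIC = 4.31 mmol/L

CA = [HCO3⁻] + 2[CO3²⁻] = (α₁ + 2α₂)·DIC
At pH 7.62: [H⁺]/K1 = 10^-1.26 = 0.054954, K2/[H⁺] = 10^-2.71 = 0.0019498
α₁ = 1/(1 + 0.054954 + 0.0019498) = 1/1.0569 = 0.9462; α₂ = α₁·K2/[H⁺] = 0.001845
α₁ + 2α₂ = 0.9498
DIC = CA / (α₁ + 2α₂) = 4.09 / 0.9498 = 4.31 mmol/L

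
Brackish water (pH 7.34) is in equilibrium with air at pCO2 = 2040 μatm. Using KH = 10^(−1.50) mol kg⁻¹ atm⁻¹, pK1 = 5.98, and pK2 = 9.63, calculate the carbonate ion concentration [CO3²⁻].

[CO2*] = KH · pCO2 = 10^(−1.50) × 2040×10^-6 = 6.451×10^-5 mol/kg
α₀ = 1/(1 + K1/[H⁺] + K1K2/[H⁺]²) = 1/(1 + 10^+1.36 + 10^-0.93) = 0.04162
DIC = [CO2*]/α₀ = 6.451×10^-5 / 0.04162 = 1.550 mmol/kg
[CO3²⁻] = α₂·DIC; α₂ = 0.004890, so [CO3²⁻] = 0.004890 × 1.550 = 0.00758 mmol/kg = 7.58 μmol/kg

[CO3²⁻] = 7.58 μmol/kg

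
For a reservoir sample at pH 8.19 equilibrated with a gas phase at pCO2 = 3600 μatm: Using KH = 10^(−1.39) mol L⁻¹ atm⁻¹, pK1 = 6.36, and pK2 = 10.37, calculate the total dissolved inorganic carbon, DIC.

DIC = 10.1 mmol/L

[CO2*] = KH · pCO2 = 10^(−1.39) × 3600×10^-6 = 1.467×10^-4 mol/L
α₀ = 1/(1 + K1/[H⁺] + K1K2/[H⁺]²) = 1/(1 + 10^+1.83 + 10^-0.35) = 0.01448
DIC = [CO2*]/α₀ = 1.467×10^-4 / 0.01448 = 10.1 mmol/L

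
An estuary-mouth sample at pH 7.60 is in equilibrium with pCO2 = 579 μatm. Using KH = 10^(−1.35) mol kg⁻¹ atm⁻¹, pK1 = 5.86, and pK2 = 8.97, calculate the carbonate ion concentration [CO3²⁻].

[CO2*] = KH · pCO2 = 10^(−1.35) × 579×10^-6 = 2.586×10^-5 mol/kg
α₀ = 1/(1 + K1/[H⁺] + K1K2/[H⁺]²) = 1/(1 + 10^+1.74 + 10^+0.37) = 0.01715
DIC = [CO2*]/α₀ = 2.586×10^-5 / 0.01715 = 1.508 mmol/kg
[CO3²⁻] = α₂·DIC; α₂ = 0.04021, so [CO3²⁻] = 0.04021 × 1.508 = 0.0606 mmol/kg

[CO3²⁻] = 0.0606 mmol/kg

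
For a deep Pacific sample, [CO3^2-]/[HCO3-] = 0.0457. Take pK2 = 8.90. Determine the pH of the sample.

From K2 = [H⁺][CO3^2-]/[HCO3-]:  pH = pK2 + log₁₀([CO3^2-]/[HCO3-])
log₁₀(0.0457) = -1.340
pH = 8.90 + (-1.340) = 7.56

pH = 7.56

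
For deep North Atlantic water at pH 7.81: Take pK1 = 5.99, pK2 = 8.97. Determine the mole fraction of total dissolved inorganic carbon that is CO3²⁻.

α₂ = 0.0638

α₂ = 1 / (1 + [H⁺]/K2 + [H⁺]²/(K1K2)) = 1 / (1 + 10^+1.16 + 10^-0.66)
   = 1 / (1 + 14.454 + 0.21878) = 1/15.673 = 0.06380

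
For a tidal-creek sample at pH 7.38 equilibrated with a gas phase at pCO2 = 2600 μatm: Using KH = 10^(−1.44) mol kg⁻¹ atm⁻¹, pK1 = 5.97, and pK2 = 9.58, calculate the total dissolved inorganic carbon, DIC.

[CO2*] = KH · pCO2 = 10^(−1.44) × 2600×10^-6 = 9.440×10^-5 mol/kg
α₀ = 1/(1 + K1/[H⁺] + K1K2/[H⁺]²) = 1/(1 + 10^+1.41 + 10^-0.79) = 0.03722
DIC = [CO2*]/α₀ = 9.440×10^-5 / 0.03722 = 2.54 mmol/kg

DIC = 2.54 mmol/kg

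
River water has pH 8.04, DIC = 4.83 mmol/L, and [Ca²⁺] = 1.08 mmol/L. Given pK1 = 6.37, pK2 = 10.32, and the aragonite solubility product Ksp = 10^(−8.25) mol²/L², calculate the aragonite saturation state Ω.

Ω = 4.74

α₂ = 1 / (1 + [H⁺]/K2 + [H⁺]²/(K1K2)) = 1 / (1 + 10^+2.28 + 10^+0.61)
   = 1 / (1 + 190.55 + 4.0738) = 1/195.62 = 0.005112
[CO3²⁻] = α₂ × DIC = 0.005112 × 4.83 = 0.02469 mmol/L
Ksp = 10^(−8.25) = 5.623×10^-9
Ω = [Ca²⁺][CO3²⁻]/Ksp = (1.08×10^-3)(2.469×10^-5) / 5.623×10^-9 = 4.74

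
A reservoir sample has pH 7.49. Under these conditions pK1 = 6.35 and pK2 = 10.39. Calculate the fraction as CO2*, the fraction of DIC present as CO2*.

α₀ = 1 / (1 + K1/[H⁺] + K1K2/[H⁺]²) = 1 / (1 + 10^+1.14 + 10^-1.76)
   = 1 / (1 + 13.804 + 0.017378) = 1/14.821 = 0.06747

α₀ = 0.0675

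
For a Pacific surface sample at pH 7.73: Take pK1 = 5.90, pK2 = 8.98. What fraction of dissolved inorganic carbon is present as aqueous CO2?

α₀ = 1 / (1 + K1/[H⁺] + K1K2/[H⁺]²) = 1 / (1 + 10^+1.83 + 10^+0.58)
   = 1 / (1 + 67.608 + 3.8019) = 1/72.410 = 0.01381

α₀ = 0.0138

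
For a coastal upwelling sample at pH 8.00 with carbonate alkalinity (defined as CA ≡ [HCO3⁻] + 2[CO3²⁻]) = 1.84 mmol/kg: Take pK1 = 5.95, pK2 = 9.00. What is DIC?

CA = [HCO3⁻] + 2[CO3²⁻] = (α₁ + 2α₂)·DIC
At pH 8.00: [H⁺]/K1 = 10^-2.05 = 0.0089125, K2/[H⁺] = 10^-1.00 = 0.10000
α₁ = 1/(1 + 0.0089125 + 0.10000) = 1/1.1089 = 0.9018; α₂ = α₁·K2/[H⁺] = 0.09018
α₁ + 2α₂ = 1.0821
DIC = CA / (α₁ + 2α₂) = 1.84 / 1.0821 = 1.70 mmol/kg

DIC = 1.70 mmol/kg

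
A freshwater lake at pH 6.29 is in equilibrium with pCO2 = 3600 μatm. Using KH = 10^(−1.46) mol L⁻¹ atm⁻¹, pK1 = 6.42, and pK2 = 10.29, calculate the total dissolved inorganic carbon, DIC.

[CO2*] = KH · pCO2 = 10^(−1.46) × 3600×10^-6 = 1.248×10^-4 mol/L
α₀ = 1/(1 + K1/[H⁺] + K1K2/[H⁺]²) = 1/(1 + 10^-0.13 + 10^-4.13) = 0.5743
DIC = [CO2*]/α₀ = 1.248×10^-4 / 0.5743 = 0.217 mmol/L

DIC = 0.217 mmol/L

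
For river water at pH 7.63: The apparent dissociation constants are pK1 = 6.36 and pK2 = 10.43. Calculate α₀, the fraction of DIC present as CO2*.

α₀ = 0.0509

α₀ = 1 / (1 + K1/[H⁺] + K1K2/[H⁺]²) = 1 / (1 + 10^+1.27 + 10^-1.53)
   = 1 / (1 + 18.621 + 0.029512) = 1/19.650 = 0.05089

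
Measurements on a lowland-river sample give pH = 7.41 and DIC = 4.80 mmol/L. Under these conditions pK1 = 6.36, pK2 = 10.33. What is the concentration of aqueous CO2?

[CO2*] = 0.392 mmol/L

α₀ = 1 / (1 + K1/[H⁺] + K1K2/[H⁺]²) = 1 / (1 + 10^+1.05 + 10^-1.87)
   = 1 / (1 + 11.220 + 0.013490) = 1/12.234 = 0.08174
[CO2*] = α₀ × DIC = 0.08174 × 4.80 = 0.392 mmol/L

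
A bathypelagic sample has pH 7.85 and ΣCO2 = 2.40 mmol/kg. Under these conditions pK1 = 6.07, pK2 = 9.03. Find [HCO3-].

α₁ = 1 / (1 + [H⁺]/K1 + K2/[H⁺]) = 1 / (1 + 10^-1.78 + 10^-1.18)
   = 1 / (1 + 0.016596 + 0.066069) = 1/1.0827 = 0.9236
[HCO3⁻] = α₁ × DIC = 0.9236 × 2.40 = 2.22 mmol/kg

[HCO3⁻] = 2.22 mmol/kg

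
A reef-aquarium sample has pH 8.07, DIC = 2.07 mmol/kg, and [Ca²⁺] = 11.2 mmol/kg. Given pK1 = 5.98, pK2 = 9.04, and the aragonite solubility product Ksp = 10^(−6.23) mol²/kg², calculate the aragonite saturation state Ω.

α₂ = 1 / (1 + [H⁺]/K2 + [H⁺]²/(K1K2)) = 1 / (1 + 10^+0.97 + 10^-1.12)
   = 1 / (1 + 9.3325 + 0.075858) = 1/10.408 = 0.09608
[CO3²⁻] = α₂ × DIC = 0.09608 × 2.07 = 0.1989 mmol/kg
Ksp = 10^(−6.23) = 5.888×10^-7
Ω = [Ca²⁺][CO3²⁻]/Ksp = (11.2×10^-3)(1.989×10^-4) / 5.888×10^-7 = 3.78

Ω = 3.78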